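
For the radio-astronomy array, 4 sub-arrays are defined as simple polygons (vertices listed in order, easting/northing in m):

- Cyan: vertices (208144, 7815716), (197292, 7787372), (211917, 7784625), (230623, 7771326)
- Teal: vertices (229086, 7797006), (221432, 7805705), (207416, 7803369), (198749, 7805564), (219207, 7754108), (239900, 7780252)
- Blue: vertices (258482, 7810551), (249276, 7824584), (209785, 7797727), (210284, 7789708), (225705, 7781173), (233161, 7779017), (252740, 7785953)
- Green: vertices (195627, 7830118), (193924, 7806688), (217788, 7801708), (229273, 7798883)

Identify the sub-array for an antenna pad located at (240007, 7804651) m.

Cast a ray rightward from (240007, 7804651). For each polygon, the edges (by vertex number in listed order) whose endpoints lie on opposite sides of northing = 7804651, where each meets that height, and whether that is right or left of the point:
Cyan: 1–2 at easting≈203907.6 (left), 4–1 at easting≈213747.3 (left) → 0 crossings.
Teal: 1–2 at easting≈222359.4 (left), 2–3 at easting≈215108.0 (left), 3–4 at easting≈202354.0 (left), 4–5 at easting≈199112.0 (left) → 0 crossings.
Blue: 2–3 at easting≈219966.2 (left), 7–1 at easting≈257104.7 (right) → 1 crossing.
Green: 2–3 at easting≈203685.2 (left), 4–1 at easting≈223059.8 (left) → 0 crossings.
Only Blue has an odd count, so the point is inside Blue.

Blue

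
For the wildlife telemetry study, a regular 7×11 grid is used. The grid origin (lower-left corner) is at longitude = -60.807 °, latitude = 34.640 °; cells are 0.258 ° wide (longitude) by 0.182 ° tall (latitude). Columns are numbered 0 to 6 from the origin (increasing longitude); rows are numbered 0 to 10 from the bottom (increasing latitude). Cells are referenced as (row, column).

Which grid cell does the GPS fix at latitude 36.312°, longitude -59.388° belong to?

(9, 5)

Column index: ⌊(-59.388 − -60.807) / 0.258⌋ = ⌊5.500⌋ = 5
Row offset from origin: ⌊(36.312 − 34.640) / 0.182⌋ = ⌊9.187⌋ = 9 → row 9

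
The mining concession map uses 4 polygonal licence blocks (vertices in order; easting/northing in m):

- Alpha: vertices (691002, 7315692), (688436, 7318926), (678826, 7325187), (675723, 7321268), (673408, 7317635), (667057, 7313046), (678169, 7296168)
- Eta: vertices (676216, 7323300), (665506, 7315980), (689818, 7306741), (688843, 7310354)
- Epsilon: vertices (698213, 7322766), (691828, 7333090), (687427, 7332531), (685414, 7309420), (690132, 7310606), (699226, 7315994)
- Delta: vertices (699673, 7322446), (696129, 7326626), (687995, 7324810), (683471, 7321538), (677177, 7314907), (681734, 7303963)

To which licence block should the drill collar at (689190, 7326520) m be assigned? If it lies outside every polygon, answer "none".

Epsilon

Cast a ray rightward from (689190, 7326520). For each polygon, the edges (by vertex number in listed order) whose endpoints lie on opposite sides of northing = 7326520, where each meets that height, and whether that is right or left of the point:
Alpha: no edge straddles that height → 0 crossings.
Eta: no edge straddles that height → 0 crossings.
Epsilon: 1–2 at easting≈695891.3 (right), 3–4 at easting≈686903.4 (left) → 1 crossing.
Delta: 1–2 at easting≈696218.9 (right), 2–3 at easting≈695654.2 (right) → 2 crossings.
Only Epsilon has an odd count, so the point is inside Epsilon.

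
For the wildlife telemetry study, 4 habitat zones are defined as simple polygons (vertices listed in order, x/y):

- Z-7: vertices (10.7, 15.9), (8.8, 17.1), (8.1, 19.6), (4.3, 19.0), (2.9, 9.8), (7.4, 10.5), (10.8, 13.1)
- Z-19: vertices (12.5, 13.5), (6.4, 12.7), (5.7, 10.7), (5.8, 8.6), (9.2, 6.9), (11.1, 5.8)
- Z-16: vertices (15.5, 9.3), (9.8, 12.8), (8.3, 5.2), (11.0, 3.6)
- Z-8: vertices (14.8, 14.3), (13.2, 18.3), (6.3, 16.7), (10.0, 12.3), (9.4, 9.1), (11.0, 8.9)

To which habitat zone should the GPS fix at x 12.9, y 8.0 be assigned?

Cast a ray rightward from (12.9, 8.0). For each polygon, the edges (by vertex number in listed order) whose endpoints lie on opposite sides of y = 8.0, where each meets that height, and whether that is right or left of the point:
Z-7: no edge straddles that height → 0 crossings.
Z-19: 4–5 at x≈7.00 (left), 6–1 at x≈11.50 (left) → 0 crossings.
Z-16: 2–3 at x≈8.85 (left), 4–1 at x≈14.47 (right) → 1 crossing.
Z-8: no edge straddles that height → 0 crossings.
Only Z-16 has an odd count, so the point is inside Z-16.

Z-16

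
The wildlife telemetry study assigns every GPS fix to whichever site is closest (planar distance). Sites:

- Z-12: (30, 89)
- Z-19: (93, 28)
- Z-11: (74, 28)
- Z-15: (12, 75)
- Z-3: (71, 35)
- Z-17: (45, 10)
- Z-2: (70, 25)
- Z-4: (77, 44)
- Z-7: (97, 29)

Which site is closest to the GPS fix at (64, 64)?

Squared distances to each site:
Z-12: 1781.000; Z-19: 2137.000; Z-11: 1396.000; Z-15: 2825.000; Z-3: 890.000; Z-17: 3277.000; Z-2: 1557.000; Z-4: 569.000; Z-7: 2314.000.
Minimum at Z-4.

Z-4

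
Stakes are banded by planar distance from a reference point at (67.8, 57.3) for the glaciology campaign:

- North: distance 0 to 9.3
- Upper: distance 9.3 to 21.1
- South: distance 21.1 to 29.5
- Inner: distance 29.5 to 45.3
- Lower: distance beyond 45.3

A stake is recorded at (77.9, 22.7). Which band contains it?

Inner

Distance = √((77.9−67.8)² + (22.7−57.3)²) = √(102.010 + 1197.160) = 36.044.
29.5 ≤ 36.044 < 45.3 → Inner.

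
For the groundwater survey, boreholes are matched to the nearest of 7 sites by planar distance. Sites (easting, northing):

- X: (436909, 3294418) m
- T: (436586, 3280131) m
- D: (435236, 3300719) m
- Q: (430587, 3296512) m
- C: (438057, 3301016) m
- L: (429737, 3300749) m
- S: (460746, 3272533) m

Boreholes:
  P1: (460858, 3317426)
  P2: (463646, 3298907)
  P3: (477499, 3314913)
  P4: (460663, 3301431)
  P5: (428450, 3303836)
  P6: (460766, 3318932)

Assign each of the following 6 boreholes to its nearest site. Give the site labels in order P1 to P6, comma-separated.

P1 → C (d²=789173701.00)
P2 → C (d²=659244802.00)
P3 → C (d²=1748797973.00)
P4 → C (d²=511203461.00)
P5 → L (d²=11185938.00)
P6 → C (d²=836681737.00)

C, C, C, C, L, C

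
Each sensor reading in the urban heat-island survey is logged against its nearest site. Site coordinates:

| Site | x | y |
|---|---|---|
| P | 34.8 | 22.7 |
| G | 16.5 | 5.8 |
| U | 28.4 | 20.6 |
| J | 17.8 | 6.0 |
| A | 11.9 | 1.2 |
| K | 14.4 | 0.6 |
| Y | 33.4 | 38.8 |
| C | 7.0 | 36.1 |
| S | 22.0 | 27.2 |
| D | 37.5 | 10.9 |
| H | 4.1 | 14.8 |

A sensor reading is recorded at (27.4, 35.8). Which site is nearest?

Y

Squared distances to each site:
P: 226.370; G: 1018.810; U: 232.040; J: 980.200; A: 1437.410; K: 1408.040; Y: 45.000; C: 416.250; S: 103.120; D: 722.020; H: 983.890.
Minimum at Y.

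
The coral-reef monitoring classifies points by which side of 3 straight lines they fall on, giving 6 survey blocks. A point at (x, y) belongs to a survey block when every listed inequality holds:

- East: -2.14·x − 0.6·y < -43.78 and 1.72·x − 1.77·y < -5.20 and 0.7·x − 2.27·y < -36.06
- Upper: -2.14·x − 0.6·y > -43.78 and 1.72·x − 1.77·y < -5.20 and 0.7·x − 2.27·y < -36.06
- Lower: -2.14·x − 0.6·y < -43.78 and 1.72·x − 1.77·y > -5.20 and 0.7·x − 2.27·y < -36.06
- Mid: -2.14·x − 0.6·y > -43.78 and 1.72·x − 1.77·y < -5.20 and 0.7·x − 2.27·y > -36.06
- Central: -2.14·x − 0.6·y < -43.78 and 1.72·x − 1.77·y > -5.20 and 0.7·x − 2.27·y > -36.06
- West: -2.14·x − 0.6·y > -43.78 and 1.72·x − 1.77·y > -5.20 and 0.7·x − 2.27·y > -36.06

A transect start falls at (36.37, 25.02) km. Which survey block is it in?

Central

-2.14·36.37 − 0.6·25.02 = -92.844, which is < -43.78
1.72·36.37 − 1.77·25.02 = 18.271, which is > -5.20
0.7·36.37 − 2.27·25.02 = -31.336, which is > -36.06
This sign pattern matches Central.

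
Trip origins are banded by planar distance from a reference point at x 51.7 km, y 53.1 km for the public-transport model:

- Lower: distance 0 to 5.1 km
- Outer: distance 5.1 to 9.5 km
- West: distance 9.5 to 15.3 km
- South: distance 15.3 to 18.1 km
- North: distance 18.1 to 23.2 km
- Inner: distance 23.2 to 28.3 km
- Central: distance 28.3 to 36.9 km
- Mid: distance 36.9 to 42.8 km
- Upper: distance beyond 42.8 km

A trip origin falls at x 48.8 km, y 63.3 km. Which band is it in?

Distance = √((48.8−51.7)² + (63.3−53.1)²) = √(8.410 + 104.040) = 10.604 km.
9.5 ≤ 10.604 < 15.3 → West.

West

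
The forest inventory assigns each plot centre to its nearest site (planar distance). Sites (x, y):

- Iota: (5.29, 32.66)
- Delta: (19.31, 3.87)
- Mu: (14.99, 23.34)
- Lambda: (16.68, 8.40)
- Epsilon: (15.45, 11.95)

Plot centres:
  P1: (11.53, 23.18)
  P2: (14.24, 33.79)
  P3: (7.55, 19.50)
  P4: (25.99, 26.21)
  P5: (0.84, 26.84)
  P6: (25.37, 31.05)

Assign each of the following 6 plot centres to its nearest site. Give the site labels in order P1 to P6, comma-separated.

P1 → Mu (d²=12.00)
P2 → Iota (d²=81.38)
P3 → Mu (d²=70.10)
P4 → Mu (d²=129.24)
P5 → Iota (d²=53.67)
P6 → Mu (d²=167.19)

Mu, Iota, Mu, Mu, Iota, Mu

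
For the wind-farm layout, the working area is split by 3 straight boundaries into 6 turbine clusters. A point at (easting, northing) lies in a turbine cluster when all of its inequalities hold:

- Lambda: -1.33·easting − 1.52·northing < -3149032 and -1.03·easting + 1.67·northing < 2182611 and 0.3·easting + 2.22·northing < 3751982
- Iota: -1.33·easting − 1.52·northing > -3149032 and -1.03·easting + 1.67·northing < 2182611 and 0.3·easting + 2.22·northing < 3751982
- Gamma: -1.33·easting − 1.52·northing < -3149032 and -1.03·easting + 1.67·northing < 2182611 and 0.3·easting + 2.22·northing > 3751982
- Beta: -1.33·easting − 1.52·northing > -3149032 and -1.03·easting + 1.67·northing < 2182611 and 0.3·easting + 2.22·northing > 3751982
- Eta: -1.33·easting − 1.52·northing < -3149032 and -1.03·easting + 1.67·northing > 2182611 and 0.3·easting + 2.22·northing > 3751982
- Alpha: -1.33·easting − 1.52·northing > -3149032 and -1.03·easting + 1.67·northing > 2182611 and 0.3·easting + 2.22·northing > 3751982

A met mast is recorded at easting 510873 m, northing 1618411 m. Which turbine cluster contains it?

Iota

-1.33·510873 − 1.52·1618411 = -3139445.810, which is > -3149032
-1.03·510873 + 1.67·1618411 = 2176547.180, which is < 2182611
0.3·510873 + 2.22·1618411 = 3746134.320, which is < 3751982
This sign pattern matches Iota.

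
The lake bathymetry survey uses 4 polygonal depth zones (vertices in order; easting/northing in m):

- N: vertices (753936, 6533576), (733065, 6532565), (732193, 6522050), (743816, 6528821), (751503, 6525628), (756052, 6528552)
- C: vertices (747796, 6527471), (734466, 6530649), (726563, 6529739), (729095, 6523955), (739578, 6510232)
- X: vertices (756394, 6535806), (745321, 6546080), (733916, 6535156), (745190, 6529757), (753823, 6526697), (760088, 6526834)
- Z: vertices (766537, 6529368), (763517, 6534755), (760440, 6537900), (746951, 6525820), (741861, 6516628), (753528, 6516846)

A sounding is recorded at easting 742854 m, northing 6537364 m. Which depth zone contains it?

X

Cast a ray rightward from (742854, 6537364). For each polygon, the edges (by vertex number in listed order) whose endpoints lie on opposite sides of northing = 6537364, where each meets that height, and whether that is right or left of the point:
N: no edge straddles that height → 0 crossings.
C: no edge straddles that height → 0 crossings.
X: 1–2 at easting≈754714.8 (right), 2–3 at easting≈736221.2 (left) → 1 crossing.
Z: 2–3 at easting≈760964.4 (right), 3–4 at easting≈759841.5 (right) → 2 crossings.
Only X has an odd count, so the point is inside X.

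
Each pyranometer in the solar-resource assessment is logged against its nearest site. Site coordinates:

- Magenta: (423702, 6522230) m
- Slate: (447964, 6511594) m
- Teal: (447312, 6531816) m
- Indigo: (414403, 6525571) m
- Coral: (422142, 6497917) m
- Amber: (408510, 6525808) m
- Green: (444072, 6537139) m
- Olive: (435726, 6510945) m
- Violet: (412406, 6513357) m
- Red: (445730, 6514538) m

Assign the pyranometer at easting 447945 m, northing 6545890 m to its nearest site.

Green

Squared distances to each site:
Magenta: 1147518649.000; Slate: 1176215977.000; Teal: 198478165.000; Indigo: 1537927525.000; Coral: 2967203538.000; Amber: 1958405949.000; Green: 91580130.000; Olive: 1370456986.000; Violet: 2321416610.000; Red: 987854129.000.
Minimum at Green.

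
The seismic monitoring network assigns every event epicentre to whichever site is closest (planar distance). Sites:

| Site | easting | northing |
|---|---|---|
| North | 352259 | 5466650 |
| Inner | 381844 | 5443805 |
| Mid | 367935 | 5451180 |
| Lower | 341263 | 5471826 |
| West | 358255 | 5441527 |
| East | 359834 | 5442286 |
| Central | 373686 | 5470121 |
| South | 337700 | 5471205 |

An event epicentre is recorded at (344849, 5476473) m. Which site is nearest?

Squared distances to each site:
North: 151399429.000; Inner: 2435828249.000; Mid: 1172699245.000; Lower: 34454005.000; West: 1400943752.000; East: 1393301194.000; Central: 871920473.000; South: 78860025.000.
Minimum at Lower.

Lower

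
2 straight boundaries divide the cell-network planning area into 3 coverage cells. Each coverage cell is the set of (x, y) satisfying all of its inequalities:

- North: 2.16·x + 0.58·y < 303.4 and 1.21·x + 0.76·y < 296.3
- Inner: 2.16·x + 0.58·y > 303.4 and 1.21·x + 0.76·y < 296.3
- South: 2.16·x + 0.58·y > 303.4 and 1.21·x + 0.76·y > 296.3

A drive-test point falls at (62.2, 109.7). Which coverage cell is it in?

2.16·62.2 + 0.58·109.7 = 197.978, which is < 303.4
1.21·62.2 + 0.76·109.7 = 158.634, which is < 296.3
This sign pattern matches North.

North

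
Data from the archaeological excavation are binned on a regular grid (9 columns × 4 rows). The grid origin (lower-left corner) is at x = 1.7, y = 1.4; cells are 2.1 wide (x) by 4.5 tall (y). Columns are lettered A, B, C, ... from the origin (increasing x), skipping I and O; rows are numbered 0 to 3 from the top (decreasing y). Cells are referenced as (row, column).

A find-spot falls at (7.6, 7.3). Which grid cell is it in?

Column index: ⌊(7.6 − 1.7) / 2.1⌋ = ⌊2.810⌋ = 2 → column C
Row offset from origin: ⌊(7.3 − 1.4) / 4.5⌋ = ⌊1.311⌋ = 1 → row 2 (counted from top)

(2, C)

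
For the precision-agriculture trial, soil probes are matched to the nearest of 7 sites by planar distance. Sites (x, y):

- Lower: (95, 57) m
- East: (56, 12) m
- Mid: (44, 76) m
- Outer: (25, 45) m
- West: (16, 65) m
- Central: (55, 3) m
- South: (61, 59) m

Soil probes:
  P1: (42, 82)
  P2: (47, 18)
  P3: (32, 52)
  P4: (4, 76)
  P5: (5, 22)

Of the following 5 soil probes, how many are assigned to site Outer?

P1 → Mid
P2 → East
P3 → Outer
P4 → West
P5 → Outer
2 of the 5 go to Outer.

2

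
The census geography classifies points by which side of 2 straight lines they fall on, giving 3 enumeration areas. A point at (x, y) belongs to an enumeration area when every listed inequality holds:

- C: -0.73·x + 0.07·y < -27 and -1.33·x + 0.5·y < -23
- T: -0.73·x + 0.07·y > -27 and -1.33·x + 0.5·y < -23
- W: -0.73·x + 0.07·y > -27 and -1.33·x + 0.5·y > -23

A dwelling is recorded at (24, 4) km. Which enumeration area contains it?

T

-0.73·24 + 0.07·4 = -17.240, which is > -27
-1.33·24 + 0.5·4 = -29.920, which is < -23
This sign pattern matches T.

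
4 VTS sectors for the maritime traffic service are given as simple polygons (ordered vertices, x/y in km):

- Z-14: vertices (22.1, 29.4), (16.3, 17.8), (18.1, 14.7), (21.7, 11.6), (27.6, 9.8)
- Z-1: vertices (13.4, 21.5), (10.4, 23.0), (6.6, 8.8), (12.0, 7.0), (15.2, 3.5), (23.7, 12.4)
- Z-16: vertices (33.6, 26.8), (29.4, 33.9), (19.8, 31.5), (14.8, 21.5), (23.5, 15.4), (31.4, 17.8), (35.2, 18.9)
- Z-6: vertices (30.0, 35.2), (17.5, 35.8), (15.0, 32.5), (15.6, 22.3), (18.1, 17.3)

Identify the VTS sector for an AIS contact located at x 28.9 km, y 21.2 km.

Cast a ray rightward from (28.9, 21.2). For each polygon, the edges (by vertex number in listed order) whose endpoints lie on opposite sides of y = 21.2, where each meets that height, and whether that is right or left of the point:
Z-14: 1–2 at x≈18.00 (left), 5–1 at x≈24.40 (left) → 0 crossings.
Z-1: 2–3 at x≈9.92 (left), 6–1 at x≈13.74 (left) → 0 crossings.
Z-16: 4–5 at x≈15.23 (left), 7–1 at x≈34.73 (right) → 1 crossing.
Z-6: 4–5 at x≈16.15 (left), 5–1 at x≈20.69 (left) → 0 crossings.
Only Z-16 has an odd count, so the point is inside Z-16.

Z-16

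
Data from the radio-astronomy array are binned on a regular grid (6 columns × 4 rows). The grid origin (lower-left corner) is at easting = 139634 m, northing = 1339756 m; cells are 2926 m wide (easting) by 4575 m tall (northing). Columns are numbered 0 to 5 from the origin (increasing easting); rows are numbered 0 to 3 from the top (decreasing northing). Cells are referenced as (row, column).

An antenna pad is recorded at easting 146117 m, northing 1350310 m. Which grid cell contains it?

Column index: ⌊(146117 − 139634) / 2926⌋ = ⌊2.216⌋ = 2
Row offset from origin: ⌊(1350310 − 1339756) / 4575⌋ = ⌊2.307⌋ = 2 → row 1 (counted from top)

(1, 2)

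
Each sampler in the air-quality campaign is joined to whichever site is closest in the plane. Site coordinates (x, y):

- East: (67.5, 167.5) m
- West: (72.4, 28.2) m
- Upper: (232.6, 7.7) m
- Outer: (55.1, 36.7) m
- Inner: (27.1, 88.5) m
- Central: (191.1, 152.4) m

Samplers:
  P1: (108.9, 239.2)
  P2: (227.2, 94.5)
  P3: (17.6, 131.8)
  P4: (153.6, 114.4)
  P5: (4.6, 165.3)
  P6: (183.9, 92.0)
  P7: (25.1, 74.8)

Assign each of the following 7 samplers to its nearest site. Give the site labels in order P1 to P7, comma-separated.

P1 → East (d²=6854.85)
P2 → Central (d²=4655.62)
P3 → Inner (d²=1965.14)
P4 → Central (d²=2850.25)
P5 → East (d²=3961.25)
P6 → Central (d²=3700.00)
P7 → Inner (d²=191.69)

East, Central, Inner, Central, East, Central, Inner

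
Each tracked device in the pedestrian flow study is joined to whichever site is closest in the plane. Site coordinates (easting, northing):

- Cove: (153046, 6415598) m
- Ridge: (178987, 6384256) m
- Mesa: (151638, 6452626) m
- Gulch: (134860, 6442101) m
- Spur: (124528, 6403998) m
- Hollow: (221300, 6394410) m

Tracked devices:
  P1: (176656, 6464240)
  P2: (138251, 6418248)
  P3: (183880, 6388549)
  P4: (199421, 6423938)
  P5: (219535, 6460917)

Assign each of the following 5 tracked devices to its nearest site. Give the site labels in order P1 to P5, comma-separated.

P1 → Mesa (d²=760785320.00)
P2 → Cove (d²=225914525.00)
P3 → Ridge (d²=42371298.00)
P4 → Hollow (d²=1350593425.00)
P5 → Hollow (d²=4426296274.00)

Mesa, Cove, Ridge, Hollow, Hollow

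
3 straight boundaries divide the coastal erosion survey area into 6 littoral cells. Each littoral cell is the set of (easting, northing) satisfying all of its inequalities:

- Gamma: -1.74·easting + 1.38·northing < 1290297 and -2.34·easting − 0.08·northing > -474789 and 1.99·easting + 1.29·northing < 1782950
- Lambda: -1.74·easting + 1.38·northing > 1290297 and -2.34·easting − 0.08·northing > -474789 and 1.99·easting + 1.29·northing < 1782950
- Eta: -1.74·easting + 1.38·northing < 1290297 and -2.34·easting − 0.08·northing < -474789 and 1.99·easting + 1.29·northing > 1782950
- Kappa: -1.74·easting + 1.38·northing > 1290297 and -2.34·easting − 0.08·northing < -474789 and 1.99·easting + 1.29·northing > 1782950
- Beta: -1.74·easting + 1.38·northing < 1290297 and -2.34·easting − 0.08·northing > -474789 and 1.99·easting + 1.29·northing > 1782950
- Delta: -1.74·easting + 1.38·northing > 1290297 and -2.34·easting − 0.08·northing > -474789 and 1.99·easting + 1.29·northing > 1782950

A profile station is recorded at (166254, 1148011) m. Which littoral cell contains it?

Kappa

-1.74·166254 + 1.38·1148011 = 1294973.220, which is > 1290297
-2.34·166254 − 0.08·1148011 = -480875.240, which is < -474789
1.99·166254 + 1.29·1148011 = 1811779.650, which is > 1782950
This sign pattern matches Kappa.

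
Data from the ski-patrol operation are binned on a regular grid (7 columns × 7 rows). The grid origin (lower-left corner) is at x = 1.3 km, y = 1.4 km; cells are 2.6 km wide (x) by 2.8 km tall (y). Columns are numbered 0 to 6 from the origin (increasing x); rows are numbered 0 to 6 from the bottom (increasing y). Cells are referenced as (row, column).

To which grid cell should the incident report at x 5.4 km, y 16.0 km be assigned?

(5, 1)

Column index: ⌊(5.4 − 1.3) / 2.6⌋ = ⌊1.577⌋ = 1
Row offset from origin: ⌊(16.0 − 1.4) / 2.8⌋ = ⌊5.214⌋ = 5 → row 5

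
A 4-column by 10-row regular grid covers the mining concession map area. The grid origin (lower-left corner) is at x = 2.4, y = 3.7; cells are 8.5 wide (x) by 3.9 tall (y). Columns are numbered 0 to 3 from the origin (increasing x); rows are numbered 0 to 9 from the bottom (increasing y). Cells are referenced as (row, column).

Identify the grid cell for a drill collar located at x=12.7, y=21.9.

(4, 1)

Column index: ⌊(12.7 − 2.4) / 8.5⌋ = ⌊1.212⌋ = 1
Row offset from origin: ⌊(21.9 − 3.7) / 3.9⌋ = ⌊4.667⌋ = 4 → row 4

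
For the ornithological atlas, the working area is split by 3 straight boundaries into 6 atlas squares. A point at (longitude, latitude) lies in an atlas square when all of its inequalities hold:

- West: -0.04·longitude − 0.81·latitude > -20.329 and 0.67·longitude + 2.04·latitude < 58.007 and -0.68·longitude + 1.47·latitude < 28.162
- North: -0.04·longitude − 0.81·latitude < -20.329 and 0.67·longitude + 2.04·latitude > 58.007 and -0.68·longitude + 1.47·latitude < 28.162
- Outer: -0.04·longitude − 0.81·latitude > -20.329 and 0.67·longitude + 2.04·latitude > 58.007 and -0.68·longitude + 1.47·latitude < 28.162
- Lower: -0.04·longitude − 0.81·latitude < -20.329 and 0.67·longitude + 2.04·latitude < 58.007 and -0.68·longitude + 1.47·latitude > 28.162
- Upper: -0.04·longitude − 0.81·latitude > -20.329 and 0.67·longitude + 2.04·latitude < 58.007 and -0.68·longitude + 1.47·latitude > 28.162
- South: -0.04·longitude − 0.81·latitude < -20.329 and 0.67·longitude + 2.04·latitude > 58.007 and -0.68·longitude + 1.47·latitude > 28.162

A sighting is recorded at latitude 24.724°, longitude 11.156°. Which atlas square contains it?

-0.04·11.156 − 0.81·24.724 = -20.473, which is < -20.329
0.67·11.156 + 2.04·24.724 = 57.911, which is < 58.007
-0.68·11.156 + 1.47·24.724 = 28.758, which is > 28.162
This sign pattern matches Lower.

Lower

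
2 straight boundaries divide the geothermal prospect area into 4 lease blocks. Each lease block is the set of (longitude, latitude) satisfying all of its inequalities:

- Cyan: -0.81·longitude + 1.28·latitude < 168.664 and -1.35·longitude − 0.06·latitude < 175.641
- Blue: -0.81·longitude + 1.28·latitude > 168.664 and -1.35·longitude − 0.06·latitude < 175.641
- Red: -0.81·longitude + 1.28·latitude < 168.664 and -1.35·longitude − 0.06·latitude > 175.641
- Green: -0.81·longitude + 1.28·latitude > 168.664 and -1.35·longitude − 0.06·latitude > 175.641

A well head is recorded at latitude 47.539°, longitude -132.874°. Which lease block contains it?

Red

-0.81·-132.874 + 1.28·47.539 = 168.478, which is < 168.664
-1.35·-132.874 − 0.06·47.539 = 176.528, which is > 175.641
This sign pattern matches Red.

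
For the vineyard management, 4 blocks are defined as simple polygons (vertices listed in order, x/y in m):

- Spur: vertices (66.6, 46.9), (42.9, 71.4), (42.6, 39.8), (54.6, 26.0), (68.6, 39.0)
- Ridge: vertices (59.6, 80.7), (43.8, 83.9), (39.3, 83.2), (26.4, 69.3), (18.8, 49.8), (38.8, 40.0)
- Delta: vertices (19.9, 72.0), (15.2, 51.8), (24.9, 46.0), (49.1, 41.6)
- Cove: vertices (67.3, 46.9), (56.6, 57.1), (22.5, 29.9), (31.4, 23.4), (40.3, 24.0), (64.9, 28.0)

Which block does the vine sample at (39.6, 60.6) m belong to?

Cast a ray rightward from (39.6, 60.6). For each polygon, the edges (by vertex number in listed order) whose endpoints lie on opposite sides of y = 60.6, where each meets that height, and whether that is right or left of the point:
Spur: 1–2 at x≈53.35 (right), 2–3 at x≈42.80 (right) → 2 crossings.
Ridge: 4–5 at x≈23.01 (left), 6–1 at x≈49.33 (right) → 1 crossing.
Delta: 1–2 at x≈17.25 (left), 4–1 at x≈30.85 (left) → 0 crossings.
Cove: no edge straddles that height → 0 crossings.
Only Ridge has an odd count, so the point is inside Ridge.

Ridge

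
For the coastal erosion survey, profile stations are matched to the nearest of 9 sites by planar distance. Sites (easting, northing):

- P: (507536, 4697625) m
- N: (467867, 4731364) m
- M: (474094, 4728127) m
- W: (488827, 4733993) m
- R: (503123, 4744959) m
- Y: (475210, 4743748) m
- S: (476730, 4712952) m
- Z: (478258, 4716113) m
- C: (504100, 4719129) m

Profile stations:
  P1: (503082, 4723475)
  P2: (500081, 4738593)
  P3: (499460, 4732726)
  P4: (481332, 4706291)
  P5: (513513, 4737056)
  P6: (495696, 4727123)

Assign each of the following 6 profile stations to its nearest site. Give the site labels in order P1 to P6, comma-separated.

P1 → C (d²=19924040.00)
P2 → R (d²=49779720.00)
P3 → W (d²=114665978.00)
P4 → S (d²=65547325.00)
P5 → R (d²=170409509.00)
P6 → W (d²=94380061.00)

C, R, W, S, R, W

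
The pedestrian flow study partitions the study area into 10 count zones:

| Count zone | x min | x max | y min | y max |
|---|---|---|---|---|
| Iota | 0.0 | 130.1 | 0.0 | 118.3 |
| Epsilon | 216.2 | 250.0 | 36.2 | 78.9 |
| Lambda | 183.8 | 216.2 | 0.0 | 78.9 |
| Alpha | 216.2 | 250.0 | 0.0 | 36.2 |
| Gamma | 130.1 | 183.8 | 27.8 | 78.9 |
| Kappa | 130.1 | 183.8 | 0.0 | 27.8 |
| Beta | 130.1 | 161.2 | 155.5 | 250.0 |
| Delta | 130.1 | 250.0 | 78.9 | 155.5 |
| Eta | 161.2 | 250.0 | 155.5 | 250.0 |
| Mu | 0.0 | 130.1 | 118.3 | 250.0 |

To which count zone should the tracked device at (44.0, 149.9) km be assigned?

Mu

The point has x = 44.0 and y = 149.9.
Only Mu satisfies 0.0 ≤ x ≤ 130.1 and 118.3 ≤ y ≤ 250.0.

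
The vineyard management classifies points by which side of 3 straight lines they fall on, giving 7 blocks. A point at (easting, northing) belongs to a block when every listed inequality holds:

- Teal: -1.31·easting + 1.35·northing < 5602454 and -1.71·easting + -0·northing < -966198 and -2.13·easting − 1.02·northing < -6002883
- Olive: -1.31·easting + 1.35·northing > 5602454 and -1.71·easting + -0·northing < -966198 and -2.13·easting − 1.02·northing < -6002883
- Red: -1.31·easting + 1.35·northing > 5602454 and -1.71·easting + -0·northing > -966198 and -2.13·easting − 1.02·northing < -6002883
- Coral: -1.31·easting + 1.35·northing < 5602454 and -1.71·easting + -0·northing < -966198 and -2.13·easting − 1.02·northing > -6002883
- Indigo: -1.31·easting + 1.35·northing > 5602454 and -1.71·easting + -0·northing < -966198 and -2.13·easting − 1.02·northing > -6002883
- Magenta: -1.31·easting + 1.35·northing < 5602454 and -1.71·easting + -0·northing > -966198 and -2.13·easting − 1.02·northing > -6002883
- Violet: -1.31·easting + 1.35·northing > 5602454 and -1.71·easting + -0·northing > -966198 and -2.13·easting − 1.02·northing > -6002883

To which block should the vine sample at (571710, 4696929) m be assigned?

Teal

-1.31·571710 + 1.35·4696929 = 5591914.050, which is < 5602454
-1.71·571710 + -0·4696929 = -977624.100, which is < -966198
-2.13·571710 − 1.02·4696929 = -6008609.880, which is < -6002883
This sign pattern matches Teal.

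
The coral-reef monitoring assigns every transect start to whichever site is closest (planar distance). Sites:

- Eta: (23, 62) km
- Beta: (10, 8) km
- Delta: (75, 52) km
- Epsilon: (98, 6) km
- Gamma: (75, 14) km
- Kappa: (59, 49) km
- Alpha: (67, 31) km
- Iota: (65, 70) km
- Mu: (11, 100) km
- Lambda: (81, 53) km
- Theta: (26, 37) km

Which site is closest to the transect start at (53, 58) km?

Kappa

Squared distances to each site:
Eta: 916.000; Beta: 4349.000; Delta: 520.000; Epsilon: 4729.000; Gamma: 2420.000; Kappa: 117.000; Alpha: 925.000; Iota: 288.000; Mu: 3528.000; Lambda: 809.000; Theta: 1170.000.
Minimum at Kappa.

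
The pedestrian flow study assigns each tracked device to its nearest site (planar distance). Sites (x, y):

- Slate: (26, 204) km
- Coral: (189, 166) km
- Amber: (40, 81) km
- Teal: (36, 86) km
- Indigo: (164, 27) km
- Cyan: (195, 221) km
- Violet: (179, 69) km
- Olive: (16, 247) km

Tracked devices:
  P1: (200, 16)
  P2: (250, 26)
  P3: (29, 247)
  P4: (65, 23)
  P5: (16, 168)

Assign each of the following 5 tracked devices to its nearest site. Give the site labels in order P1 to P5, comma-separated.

P1 → Indigo (d²=1417.00)
P2 → Violet (d²=6890.00)
P3 → Olive (d²=169.00)
P4 → Amber (d²=3989.00)
P5 → Slate (d²=1396.00)

Indigo, Violet, Olive, Amber, Slate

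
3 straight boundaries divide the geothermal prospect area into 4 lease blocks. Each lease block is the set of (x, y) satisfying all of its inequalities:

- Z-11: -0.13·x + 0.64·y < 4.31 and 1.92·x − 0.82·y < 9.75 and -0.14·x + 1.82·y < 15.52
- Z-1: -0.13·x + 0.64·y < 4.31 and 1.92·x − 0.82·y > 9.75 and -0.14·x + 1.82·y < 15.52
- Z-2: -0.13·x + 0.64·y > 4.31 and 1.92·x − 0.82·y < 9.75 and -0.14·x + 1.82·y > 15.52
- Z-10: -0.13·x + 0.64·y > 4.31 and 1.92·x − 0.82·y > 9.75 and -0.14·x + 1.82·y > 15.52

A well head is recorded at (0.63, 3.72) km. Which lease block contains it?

-0.13·0.63 + 0.64·3.72 = 2.299, which is < 4.31
1.92·0.63 − 0.82·3.72 = -1.841, which is < 9.75
-0.14·0.63 + 1.82·3.72 = 6.682, which is < 15.52
This sign pattern matches Z-11.

Z-11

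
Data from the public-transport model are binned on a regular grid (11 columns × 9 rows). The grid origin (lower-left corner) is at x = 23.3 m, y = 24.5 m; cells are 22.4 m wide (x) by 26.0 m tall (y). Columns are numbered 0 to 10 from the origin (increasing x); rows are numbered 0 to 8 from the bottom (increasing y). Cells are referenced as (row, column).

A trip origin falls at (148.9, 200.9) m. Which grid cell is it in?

(6, 5)

Column index: ⌊(148.9 − 23.3) / 22.4⌋ = ⌊5.607⌋ = 5
Row offset from origin: ⌊(200.9 − 24.5) / 26.0⌋ = ⌊6.785⌋ = 6 → row 6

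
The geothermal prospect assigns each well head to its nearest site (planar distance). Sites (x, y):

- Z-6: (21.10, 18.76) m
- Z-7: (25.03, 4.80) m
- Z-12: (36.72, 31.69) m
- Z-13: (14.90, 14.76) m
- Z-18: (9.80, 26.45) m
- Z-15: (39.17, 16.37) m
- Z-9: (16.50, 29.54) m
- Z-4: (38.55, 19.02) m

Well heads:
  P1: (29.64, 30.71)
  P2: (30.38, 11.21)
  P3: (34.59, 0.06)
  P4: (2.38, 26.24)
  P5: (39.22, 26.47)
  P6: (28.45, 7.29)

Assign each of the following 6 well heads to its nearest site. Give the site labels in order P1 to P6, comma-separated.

Z-12, Z-7, Z-7, Z-18, Z-12, Z-7

P1 → Z-12 (d²=51.09)
P2 → Z-7 (d²=69.71)
P3 → Z-7 (d²=113.86)
P4 → Z-18 (d²=55.10)
P5 → Z-12 (d²=33.50)
P6 → Z-7 (d²=17.90)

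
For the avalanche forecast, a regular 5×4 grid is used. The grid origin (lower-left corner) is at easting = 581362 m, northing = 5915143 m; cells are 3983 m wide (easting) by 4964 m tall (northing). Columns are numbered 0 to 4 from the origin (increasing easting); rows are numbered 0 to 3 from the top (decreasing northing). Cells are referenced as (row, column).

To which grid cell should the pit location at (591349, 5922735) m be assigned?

Column index: ⌊(591349 − 581362) / 3983⌋ = ⌊2.507⌋ = 2
Row offset from origin: ⌊(5922735 − 5915143) / 4964⌋ = ⌊1.529⌋ = 1 → row 2 (counted from top)

(2, 2)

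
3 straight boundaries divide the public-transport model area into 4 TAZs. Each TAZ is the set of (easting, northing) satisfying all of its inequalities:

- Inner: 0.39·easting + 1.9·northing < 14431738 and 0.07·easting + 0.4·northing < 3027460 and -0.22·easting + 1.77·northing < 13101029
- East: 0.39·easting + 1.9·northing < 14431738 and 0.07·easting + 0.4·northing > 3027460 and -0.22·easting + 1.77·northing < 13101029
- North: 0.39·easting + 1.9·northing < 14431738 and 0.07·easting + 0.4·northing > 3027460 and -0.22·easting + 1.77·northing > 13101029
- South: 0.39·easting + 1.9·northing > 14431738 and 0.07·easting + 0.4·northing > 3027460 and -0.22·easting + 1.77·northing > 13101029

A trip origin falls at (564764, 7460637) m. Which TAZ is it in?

0.39·564764 + 1.9·7460637 = 14395468.260, which is < 14431738
0.07·564764 + 0.4·7460637 = 3023788.280, which is < 3027460
-0.22·564764 + 1.77·7460637 = 13081079.410, which is < 13101029
This sign pattern matches Inner.

Inner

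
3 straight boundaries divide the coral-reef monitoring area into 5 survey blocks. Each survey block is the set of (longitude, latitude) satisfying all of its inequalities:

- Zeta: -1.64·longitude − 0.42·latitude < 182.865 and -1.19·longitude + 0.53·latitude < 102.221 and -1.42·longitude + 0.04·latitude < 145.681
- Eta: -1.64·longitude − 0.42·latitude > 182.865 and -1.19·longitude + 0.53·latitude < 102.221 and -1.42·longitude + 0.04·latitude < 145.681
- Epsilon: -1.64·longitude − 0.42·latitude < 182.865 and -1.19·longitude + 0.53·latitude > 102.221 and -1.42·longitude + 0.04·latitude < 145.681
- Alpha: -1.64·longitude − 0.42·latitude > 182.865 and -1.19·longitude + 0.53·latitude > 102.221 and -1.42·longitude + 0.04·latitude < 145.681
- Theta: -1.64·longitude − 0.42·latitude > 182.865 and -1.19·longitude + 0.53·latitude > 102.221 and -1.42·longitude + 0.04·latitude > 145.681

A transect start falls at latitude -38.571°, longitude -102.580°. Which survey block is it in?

-1.64·-102.580 − 0.42·-38.571 = 184.431, which is > 182.865
-1.19·-102.580 + 0.53·-38.571 = 101.628, which is < 102.221
-1.42·-102.580 + 0.04·-38.571 = 144.121, which is < 145.681
This sign pattern matches Eta.

Eta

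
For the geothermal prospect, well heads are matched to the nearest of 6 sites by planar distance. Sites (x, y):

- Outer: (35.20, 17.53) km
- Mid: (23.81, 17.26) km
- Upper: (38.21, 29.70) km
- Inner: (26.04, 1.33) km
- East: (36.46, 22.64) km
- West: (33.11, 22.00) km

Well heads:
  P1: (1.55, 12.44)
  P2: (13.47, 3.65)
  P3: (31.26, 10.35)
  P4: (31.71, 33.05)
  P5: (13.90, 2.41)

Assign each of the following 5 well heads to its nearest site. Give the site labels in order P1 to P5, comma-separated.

Mid, Inner, Outer, Upper, Inner

P1 → Mid (d²=518.74)
P2 → Inner (d²=163.39)
P3 → Outer (d²=67.08)
P4 → Upper (d²=53.47)
P5 → Inner (d²=148.55)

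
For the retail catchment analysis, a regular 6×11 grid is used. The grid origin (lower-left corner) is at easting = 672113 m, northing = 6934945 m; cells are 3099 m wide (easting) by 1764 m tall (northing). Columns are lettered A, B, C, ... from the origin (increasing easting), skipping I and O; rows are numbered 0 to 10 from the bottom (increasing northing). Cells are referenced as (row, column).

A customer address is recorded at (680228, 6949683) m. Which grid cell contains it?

(8, C)

Column index: ⌊(680228 − 672113) / 3099⌋ = ⌊2.619⌋ = 2 → column C
Row offset from origin: ⌊(6949683 − 6934945) / 1764⌋ = ⌊8.355⌋ = 8 → row 8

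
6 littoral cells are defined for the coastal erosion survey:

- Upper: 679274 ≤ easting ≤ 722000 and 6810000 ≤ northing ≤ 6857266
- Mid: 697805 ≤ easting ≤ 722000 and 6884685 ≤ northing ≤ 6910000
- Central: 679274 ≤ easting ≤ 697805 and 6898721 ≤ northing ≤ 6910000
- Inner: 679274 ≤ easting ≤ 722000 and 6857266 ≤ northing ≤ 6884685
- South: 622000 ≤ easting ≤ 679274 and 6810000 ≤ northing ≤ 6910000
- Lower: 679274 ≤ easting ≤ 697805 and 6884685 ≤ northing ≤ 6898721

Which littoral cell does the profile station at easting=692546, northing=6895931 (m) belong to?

The point has easting = 692546 and northing = 6895931.
Only Lower satisfies 679274 ≤ easting ≤ 697805 and 6884685 ≤ northing ≤ 6898721.

Lower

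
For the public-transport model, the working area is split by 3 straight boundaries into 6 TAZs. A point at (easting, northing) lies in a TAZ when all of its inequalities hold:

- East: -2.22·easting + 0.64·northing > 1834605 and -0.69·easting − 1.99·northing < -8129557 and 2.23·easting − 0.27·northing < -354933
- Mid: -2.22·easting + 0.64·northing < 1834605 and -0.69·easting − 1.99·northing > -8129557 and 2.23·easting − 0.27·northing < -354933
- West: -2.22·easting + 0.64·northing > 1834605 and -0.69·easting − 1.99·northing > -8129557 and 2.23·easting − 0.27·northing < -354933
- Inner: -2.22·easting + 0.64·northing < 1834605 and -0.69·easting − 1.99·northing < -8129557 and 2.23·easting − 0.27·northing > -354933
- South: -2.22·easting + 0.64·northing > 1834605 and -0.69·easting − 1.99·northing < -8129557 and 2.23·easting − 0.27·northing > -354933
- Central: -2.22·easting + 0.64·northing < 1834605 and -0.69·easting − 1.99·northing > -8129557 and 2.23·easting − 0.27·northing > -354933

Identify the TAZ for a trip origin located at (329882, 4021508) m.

South

-2.22·329882 + 0.64·4021508 = 1841427.080, which is > 1834605
-0.69·329882 − 1.99·4021508 = -8230419.500, which is < -8129557
2.23·329882 − 0.27·4021508 = -350170.300, which is > -354933
This sign pattern matches South.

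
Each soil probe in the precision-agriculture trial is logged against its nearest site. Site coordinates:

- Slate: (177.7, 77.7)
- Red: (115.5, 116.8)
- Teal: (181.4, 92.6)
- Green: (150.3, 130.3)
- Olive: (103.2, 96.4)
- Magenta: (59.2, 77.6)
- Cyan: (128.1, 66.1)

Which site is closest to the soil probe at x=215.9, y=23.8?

Squared distances to each site:
Slate: 4364.450; Red: 18729.160; Teal: 5923.690; Green: 15645.610; Olive: 17972.050; Magenta: 27449.330; Cyan: 9498.130.
Minimum at Slate.

Slate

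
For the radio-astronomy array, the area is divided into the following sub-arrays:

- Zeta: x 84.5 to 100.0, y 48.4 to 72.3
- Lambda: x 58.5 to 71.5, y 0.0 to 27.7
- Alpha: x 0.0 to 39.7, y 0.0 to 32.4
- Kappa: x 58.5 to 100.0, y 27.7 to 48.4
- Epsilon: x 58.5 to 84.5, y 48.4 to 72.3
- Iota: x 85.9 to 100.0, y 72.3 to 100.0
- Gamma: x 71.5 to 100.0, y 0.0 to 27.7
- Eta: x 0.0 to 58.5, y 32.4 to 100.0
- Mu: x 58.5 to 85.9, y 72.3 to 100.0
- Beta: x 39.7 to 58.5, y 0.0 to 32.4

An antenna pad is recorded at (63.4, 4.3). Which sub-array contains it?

The point has x = 63.4 and y = 4.3.
Only Lambda satisfies 58.5 ≤ x ≤ 71.5 and 0.0 ≤ y ≤ 27.7.

Lambda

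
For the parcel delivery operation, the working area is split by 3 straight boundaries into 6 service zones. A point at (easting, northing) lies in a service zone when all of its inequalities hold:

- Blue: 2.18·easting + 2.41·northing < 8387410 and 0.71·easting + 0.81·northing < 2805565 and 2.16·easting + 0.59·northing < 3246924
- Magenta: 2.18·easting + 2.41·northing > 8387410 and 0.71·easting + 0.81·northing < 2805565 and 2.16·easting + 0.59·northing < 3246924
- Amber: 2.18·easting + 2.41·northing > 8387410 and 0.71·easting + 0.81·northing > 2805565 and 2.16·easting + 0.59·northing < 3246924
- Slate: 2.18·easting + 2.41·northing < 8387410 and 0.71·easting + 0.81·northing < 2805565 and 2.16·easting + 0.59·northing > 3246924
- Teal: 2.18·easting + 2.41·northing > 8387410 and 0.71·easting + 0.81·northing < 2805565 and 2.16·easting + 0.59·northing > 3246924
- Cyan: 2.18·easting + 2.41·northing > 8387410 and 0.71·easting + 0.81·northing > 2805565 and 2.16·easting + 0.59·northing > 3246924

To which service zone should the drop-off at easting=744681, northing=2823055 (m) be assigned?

2.18·744681 + 2.41·2823055 = 8426967.130, which is > 8387410
0.71·744681 + 0.81·2823055 = 2815398.060, which is > 2805565
2.16·744681 + 0.59·2823055 = 3274113.410, which is > 3246924
This sign pattern matches Cyan.

Cyan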